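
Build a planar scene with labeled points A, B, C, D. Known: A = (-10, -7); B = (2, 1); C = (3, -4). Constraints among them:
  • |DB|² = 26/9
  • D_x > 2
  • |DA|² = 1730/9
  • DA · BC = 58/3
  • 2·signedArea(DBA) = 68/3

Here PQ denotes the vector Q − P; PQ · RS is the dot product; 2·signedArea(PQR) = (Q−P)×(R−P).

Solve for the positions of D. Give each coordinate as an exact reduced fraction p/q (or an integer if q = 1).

1. D_x = 7/3  [2·signedArea(DBA) = 68/3 ∩ DA · BC = 58/3]
2. D_y = -2/3  [2·signedArea(DBA) = 68/3 ∩ DA · BC = 58/3]
   → D = (7/3, -2/3)

D = (7/3, -2/3)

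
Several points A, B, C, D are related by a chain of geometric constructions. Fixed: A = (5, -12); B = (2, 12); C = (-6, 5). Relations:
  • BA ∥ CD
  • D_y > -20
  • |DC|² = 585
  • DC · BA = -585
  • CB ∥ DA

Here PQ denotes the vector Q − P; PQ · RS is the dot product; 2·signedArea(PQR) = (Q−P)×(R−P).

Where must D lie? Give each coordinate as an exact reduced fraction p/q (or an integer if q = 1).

D = (-3, -19)

1. D_x = -3  [CB ∥ DA ∩ BA ∥ CD]
2. D_y = -19  [CB ∥ DA ∩ BA ∥ CD]
   → D = (-3, -19)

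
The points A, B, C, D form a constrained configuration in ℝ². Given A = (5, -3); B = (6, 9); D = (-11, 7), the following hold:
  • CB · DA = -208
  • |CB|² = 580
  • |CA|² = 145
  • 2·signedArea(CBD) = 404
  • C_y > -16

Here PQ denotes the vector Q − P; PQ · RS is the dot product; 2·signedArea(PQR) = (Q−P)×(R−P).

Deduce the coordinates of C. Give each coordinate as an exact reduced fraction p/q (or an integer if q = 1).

C = (4, -15)

1. C_x = 4  [CB · DA = -208 ∩ 2·signedArea(CBD) = 404]
2. C_y = -15  [CB · DA = -208 ∩ 2·signedArea(CBD) = 404]
   → C = (4, -15)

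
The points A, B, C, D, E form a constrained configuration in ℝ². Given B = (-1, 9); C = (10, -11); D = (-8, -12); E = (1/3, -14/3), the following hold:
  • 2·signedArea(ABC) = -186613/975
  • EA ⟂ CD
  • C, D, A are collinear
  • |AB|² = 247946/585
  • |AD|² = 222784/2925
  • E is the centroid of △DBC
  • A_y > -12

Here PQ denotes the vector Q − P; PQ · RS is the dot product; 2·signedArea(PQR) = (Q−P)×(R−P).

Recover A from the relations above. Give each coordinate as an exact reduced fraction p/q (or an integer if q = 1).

1. A_x = 232/325  [C, D, A are collinear ∩ EA ⟂ CD]
2. A_y = -11228/975  [C, D, A are collinear ∩ EA ⟂ CD]
   → A = (232/325, -11228/975)

A = (232/325, -11228/975)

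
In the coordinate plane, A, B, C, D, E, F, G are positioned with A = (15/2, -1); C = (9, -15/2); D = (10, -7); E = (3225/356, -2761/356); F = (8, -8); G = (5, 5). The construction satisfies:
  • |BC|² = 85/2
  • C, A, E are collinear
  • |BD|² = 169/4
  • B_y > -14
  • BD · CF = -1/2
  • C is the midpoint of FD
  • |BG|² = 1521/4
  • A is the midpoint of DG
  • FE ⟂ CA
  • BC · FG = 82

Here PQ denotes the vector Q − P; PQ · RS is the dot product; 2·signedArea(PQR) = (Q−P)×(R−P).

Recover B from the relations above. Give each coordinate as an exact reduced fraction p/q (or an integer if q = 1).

1. B_x = 25/2  [BD · CF = -1/2 ∩ BC · FG = 82]
2. B_y = -13  [BD · CF = -1/2 ∩ BC · FG = 82]
   → B = (25/2, -13)

B = (25/2, -13)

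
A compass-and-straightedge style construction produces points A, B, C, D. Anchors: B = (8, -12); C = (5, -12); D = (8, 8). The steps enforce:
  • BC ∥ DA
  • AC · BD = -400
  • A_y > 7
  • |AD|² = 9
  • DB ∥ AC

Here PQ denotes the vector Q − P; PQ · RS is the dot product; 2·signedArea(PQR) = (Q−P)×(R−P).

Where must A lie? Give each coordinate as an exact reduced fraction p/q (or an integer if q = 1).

A = (5, 8)

1. A_x = 5  [DB ∥ AC ∩ BC ∥ DA]
2. A_y = 8  [DB ∥ AC ∩ BC ∥ DA]
   → A = (5, 8)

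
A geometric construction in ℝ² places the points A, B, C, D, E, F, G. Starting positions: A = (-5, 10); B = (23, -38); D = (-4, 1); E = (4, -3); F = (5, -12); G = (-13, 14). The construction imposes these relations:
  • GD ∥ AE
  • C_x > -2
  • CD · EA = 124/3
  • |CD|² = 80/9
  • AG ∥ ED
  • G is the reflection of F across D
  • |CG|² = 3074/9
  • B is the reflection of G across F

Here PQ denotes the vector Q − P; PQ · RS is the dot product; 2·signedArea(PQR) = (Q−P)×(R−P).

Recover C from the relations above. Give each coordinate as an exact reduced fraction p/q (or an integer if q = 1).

1. C_x = -4/3  [line 9·x + -13·y + 23/3 = 0 ∩ |CG|² = 3074/9]
2. C_y = -1/3  [line 9·x + -13·y + 23/3 = 0 ∩ |CG|² = 3074/9]
   → C = (-4/3, -1/3)

C = (-4/3, -1/3)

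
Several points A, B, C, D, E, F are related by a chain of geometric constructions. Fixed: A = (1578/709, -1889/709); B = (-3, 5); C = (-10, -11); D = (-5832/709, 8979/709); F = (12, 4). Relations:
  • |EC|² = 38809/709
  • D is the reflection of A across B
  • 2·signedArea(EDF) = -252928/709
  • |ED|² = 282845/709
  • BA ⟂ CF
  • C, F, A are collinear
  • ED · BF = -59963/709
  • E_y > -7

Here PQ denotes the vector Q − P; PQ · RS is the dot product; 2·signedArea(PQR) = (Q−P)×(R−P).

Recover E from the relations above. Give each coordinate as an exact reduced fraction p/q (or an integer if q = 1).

1. E_x = -2756/709  [2·signedArea(EDF) = -252928/709 ∩ ED · BF = -59963/709]
2. E_y = -4844/709  [2·signedArea(EDF) = -252928/709 ∩ ED · BF = -59963/709]
   → E = (-2756/709, -4844/709)

E = (-2756/709, -4844/709)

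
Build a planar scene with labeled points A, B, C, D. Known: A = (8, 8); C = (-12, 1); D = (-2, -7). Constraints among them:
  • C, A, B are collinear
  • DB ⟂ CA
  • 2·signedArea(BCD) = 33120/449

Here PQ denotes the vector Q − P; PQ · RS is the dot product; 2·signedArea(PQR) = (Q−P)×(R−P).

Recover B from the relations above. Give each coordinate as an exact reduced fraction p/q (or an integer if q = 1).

B = (-2508/449, 1457/449)

1. B_x = -2508/449  [C, A, B are collinear ∩ DB ⟂ CA]
2. B_y = 1457/449  [C, A, B are collinear ∩ DB ⟂ CA]
   → B = (-2508/449, 1457/449)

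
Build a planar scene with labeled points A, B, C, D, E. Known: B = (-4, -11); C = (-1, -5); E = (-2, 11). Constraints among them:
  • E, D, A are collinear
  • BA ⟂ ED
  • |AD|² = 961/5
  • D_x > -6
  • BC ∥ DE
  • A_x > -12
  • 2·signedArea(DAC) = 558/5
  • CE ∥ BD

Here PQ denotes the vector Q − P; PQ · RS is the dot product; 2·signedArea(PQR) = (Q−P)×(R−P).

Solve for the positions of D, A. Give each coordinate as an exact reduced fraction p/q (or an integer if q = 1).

1. D_x = -5  [BC ∥ DE ∩ CE ∥ BD]
2. D_y = 5  [BC ∥ DE ∩ CE ∥ BD]
   → D = (-5, 5)
3. A_x = -56/5  [E, D, A are collinear ∩ BA ⟂ ED]
4. A_y = -37/5  [E, D, A are collinear ∩ BA ⟂ ED]
   → A = (-56/5, -37/5)

A = (-56/5, -37/5)
D = (-5, 5)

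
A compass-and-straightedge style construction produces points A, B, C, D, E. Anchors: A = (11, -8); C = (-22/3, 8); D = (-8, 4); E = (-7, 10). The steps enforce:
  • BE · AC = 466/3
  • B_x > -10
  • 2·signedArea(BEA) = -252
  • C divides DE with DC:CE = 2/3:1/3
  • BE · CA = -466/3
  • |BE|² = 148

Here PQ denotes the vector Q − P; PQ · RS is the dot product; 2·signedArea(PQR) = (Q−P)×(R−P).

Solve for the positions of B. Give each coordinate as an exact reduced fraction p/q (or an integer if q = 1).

1. B_x = -9  [BE · AC = 466/3 ∩ 2·signedArea(BEA) = -252]
2. B_y = -2  [BE · AC = 466/3 ∩ 2·signedArea(BEA) = -252]
   → B = (-9, -2)

B = (-9, -2)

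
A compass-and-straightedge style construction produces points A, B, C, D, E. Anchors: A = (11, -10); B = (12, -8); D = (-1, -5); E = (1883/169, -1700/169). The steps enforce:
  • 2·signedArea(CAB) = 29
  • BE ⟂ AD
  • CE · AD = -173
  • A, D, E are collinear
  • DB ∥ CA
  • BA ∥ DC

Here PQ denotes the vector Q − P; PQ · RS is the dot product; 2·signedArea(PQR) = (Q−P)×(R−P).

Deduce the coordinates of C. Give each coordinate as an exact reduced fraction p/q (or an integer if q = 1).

1. C_x = -2  [DB ∥ CA ∩ BA ∥ DC]
2. C_y = -7  [DB ∥ CA ∩ BA ∥ DC]
   → C = (-2, -7)

C = (-2, -7)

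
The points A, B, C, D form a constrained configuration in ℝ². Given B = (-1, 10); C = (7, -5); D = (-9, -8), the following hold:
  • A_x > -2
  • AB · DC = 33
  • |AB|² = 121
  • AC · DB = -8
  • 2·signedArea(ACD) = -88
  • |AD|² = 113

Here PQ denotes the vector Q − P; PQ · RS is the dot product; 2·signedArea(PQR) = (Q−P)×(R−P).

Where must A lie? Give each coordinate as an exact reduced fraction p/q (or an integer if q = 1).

A = (-1, -1)

1. A_x = -1  [2·signedArea(ACD) = -88 ∩ AB · DC = 33]
2. A_y = -1  [2·signedArea(ACD) = -88 ∩ AB · DC = 33]
   → A = (-1, -1)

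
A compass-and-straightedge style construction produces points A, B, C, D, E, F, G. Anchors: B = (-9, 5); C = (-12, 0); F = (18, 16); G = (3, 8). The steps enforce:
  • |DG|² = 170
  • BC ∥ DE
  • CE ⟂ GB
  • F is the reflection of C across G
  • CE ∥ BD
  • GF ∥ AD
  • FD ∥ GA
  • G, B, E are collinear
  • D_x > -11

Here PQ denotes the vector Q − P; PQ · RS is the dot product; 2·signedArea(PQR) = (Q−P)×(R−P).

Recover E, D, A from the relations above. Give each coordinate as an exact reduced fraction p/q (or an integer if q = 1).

A = (-25, 1)
D = (-10, 9)
E = (-13, 4)

1. E_x = -13  [G, B, E are collinear ∩ CE ⟂ GB]
2. E_y = 4  [G, B, E are collinear ∩ CE ⟂ GB]
   → E = (-13, 4)
3. D_x = -10  [BC ∥ DE ∩ CE ∥ BD]
4. D_y = 9  [BC ∥ DE ∩ CE ∥ BD]
   → D = (-10, 9)
5. A_x = -25  [GF ∥ AD ∩ FD ∥ GA]
6. A_y = 1  [GF ∥ AD ∩ FD ∥ GA]
   → A = (-25, 1)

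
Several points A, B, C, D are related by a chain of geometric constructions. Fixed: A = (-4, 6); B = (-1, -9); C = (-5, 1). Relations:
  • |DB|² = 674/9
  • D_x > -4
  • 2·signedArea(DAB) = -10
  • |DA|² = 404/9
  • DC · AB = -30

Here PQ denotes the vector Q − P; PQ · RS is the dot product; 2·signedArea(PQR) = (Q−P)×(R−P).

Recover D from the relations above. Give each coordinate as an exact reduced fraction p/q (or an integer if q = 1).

1. D_x = -10/3  [2·signedArea(DAB) = -10 ∩ DC · AB = -30]
2. D_y = -2/3  [2·signedArea(DAB) = -10 ∩ DC · AB = -30]
   → D = (-10/3, -2/3)

D = (-10/3, -2/3)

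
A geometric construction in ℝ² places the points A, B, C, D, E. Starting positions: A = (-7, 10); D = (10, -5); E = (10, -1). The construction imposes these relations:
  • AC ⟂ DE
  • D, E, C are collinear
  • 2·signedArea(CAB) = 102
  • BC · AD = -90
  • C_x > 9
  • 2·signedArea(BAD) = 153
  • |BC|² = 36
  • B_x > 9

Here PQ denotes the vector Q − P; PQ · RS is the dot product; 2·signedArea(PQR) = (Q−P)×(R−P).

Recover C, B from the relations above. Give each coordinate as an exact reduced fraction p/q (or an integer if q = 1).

B = (10, 4)
C = (10, 10)

1. C_x = 10  [D, E, C are collinear ∩ AC ⟂ DE]
2. C_y = 10  [D, E, C are collinear ∩ AC ⟂ DE]
   → C = (10, 10)
3. B_x = 10  [2·signedArea(BAD) = 153 ∩ BC · AD = -90]
4. B_y = 4  [2·signedArea(BAD) = 153 ∩ BC · AD = -90]
   → B = (10, 4)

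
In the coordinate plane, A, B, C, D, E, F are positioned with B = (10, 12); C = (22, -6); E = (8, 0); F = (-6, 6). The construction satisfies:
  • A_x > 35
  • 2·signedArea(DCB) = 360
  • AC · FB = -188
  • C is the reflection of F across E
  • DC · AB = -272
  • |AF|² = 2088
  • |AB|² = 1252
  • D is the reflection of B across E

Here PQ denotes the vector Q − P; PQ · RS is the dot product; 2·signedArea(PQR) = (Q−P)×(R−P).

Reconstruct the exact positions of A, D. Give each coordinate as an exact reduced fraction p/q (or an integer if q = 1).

1. A_x = 36  [line -16·x + -6·y + 504 = 0 ∩ |AF|² = 2088]
2. A_y = -12  [line -16·x + -6·y + 504 = 0 ∩ |AF|² = 2088]
   → A = (36, -12)
3. D_x = 6  [D is the reflection of B across E]
4. D_y = -12  [D is the reflection of B across E]
   → D = (6, -12)

A = (36, -12)
D = (6, -12)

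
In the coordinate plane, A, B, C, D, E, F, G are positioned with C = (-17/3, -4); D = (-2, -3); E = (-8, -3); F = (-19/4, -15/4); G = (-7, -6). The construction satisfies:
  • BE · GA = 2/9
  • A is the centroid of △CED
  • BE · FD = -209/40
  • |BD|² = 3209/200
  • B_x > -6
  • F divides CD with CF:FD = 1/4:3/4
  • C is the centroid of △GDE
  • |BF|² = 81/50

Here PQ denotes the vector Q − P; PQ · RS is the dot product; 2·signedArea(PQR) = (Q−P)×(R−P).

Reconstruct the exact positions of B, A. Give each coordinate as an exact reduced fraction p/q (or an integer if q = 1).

A = (-47/9, -10/3)
B = (-113/20, -93/20)

1. A_x = -47/9  [A is the centroid of △CED]
2. A_y = -10/3  [A is the centroid of △CED]
   → A = (-47/9, -10/3)
3. B_x = -113/20  [BE · FD = -209/40 ∩ BE · GA = 2/9]
4. B_y = -93/20  [BE · FD = -209/40 ∩ BE · GA = 2/9]
   → B = (-113/20, -93/20)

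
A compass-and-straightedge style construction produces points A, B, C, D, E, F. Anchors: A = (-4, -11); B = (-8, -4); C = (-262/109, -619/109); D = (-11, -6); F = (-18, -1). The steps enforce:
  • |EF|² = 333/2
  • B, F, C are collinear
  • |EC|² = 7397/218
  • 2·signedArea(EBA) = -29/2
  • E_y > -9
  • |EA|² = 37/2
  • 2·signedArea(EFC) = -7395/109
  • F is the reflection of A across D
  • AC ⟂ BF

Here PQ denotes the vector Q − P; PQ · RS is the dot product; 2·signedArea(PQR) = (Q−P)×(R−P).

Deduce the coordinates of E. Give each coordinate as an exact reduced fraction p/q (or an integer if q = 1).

E = (-15/2, -17/2)

1. E_x = -15/2  [2·signedArea(EBA) = -29/2 ∩ 2·signedArea(EFC) = -7395/109]
2. E_y = -17/2  [2·signedArea(EBA) = -29/2 ∩ 2·signedArea(EFC) = -7395/109]
   → E = (-15/2, -17/2)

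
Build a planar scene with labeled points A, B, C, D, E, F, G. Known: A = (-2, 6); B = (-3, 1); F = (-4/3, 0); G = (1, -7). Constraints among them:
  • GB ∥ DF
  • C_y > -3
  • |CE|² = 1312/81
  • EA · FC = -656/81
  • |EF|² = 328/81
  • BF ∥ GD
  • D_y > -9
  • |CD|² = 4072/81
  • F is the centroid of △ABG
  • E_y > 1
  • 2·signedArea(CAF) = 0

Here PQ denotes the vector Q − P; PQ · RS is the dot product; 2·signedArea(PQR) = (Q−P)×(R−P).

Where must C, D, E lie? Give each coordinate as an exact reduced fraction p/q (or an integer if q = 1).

1. D_x = 8/3  [GB ∥ DF ∩ BF ∥ GD]
2. D_y = -8  [GB ∥ DF ∩ BF ∥ GD]
   → D = (8/3, -8)
3. C_x = -10/9  [line 6·x + 2/3·y + 8 = 0 ∩ |CD|² = 4072/81]
4. C_y = -2  [line 6·x + 2/3·y + 8 = 0 ∩ |CD|² = 4072/81]
   → C = (-10/9, -2)
5. E_x = -14/9  [line -2/9·x + 2·y + -352/81 = 0 ∩ |EF|² = 328/81]
6. E_y = 2  [line -2/9·x + 2·y + -352/81 = 0 ∩ |EF|² = 328/81]
   → E = (-14/9, 2)

C = (-10/9, -2)
D = (8/3, -8)
E = (-14/9, 2)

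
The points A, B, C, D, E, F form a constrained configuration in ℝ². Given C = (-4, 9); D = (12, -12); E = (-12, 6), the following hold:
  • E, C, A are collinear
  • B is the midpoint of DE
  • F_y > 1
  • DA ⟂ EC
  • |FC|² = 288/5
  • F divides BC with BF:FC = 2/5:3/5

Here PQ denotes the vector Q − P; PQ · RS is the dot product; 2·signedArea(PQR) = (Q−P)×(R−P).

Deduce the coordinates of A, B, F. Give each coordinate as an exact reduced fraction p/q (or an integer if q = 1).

A = (228/73, 852/73)
B = (0, -3)
F = (-8/5, 9/5)

1. A_x = 228/73  [E, C, A are collinear ∩ DA ⟂ EC]
2. A_y = 852/73  [E, C, A are collinear ∩ DA ⟂ EC]
   → A = (228/73, 852/73)
3. B_x = 0  [B is the midpoint of DE]
4. B_y = -3  [B is the midpoint of DE]
   → B = (0, -3)
5. F_x = -8/5  [F divides BC with BF:FC = 2/5:3/5]
6. F_y = 9/5  [F divides BC with BF:FC = 2/5:3/5]
   → F = (-8/5, 9/5)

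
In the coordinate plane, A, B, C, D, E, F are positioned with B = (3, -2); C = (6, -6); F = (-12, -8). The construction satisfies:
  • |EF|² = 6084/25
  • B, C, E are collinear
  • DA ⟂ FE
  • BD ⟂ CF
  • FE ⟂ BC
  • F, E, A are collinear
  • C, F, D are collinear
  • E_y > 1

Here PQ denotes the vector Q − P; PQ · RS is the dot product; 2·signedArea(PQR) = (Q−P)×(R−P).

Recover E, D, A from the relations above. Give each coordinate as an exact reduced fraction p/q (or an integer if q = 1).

1. E_x = 12/25  [B, C, E are collinear ∩ FE ⟂ BC]
2. E_y = 34/25  [B, C, E are collinear ∩ FE ⟂ BC]
   → E = (12/25, 34/25)
3. D_x = 285/82  [C, F, D are collinear ∩ BD ⟂ CF]
4. D_y = -515/82  [C, F, D are collinear ∩ BD ⟂ CF]
   → D = (285/82, -515/82)
5. A_x = -1302/1025  [F, E, A are collinear ∩ DA ⟂ FE]
6. A_y = 97/2050  [F, E, A are collinear ∩ DA ⟂ FE]
   → A = (-1302/1025, 97/2050)

A = (-1302/1025, 97/2050)
D = (285/82, -515/82)
E = (12/25, 34/25)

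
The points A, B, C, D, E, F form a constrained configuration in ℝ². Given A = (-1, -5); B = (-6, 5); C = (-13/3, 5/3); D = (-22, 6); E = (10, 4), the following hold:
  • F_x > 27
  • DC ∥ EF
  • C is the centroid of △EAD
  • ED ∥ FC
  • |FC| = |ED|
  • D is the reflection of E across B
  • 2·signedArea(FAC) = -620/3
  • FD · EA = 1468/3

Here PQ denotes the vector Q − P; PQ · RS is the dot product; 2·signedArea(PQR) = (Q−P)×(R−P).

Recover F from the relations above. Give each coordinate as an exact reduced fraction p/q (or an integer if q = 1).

F = (83/3, -1/3)

1. F_x = 83/3  [ED ∥ FC ∩ DC ∥ EF]
2. F_y = -1/3  [ED ∥ FC ∩ DC ∥ EF]
   → F = (83/3, -1/3)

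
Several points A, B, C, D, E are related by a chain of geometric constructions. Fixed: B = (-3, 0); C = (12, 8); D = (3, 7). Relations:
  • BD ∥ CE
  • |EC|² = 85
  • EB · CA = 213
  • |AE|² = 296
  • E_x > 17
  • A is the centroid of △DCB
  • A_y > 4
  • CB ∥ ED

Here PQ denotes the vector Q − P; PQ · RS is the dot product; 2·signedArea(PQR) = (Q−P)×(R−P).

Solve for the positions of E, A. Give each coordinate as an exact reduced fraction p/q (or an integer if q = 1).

1. E_x = 18  [CB ∥ ED ∩ BD ∥ CE]
2. E_y = 15  [CB ∥ ED ∩ BD ∥ CE]
   → E = (18, 15)
3. A_x = 4  [A is the centroid of △DCB]
4. A_y = 5  [A is the centroid of △DCB]
   → A = (4, 5)

A = (4, 5)
E = (18, 15)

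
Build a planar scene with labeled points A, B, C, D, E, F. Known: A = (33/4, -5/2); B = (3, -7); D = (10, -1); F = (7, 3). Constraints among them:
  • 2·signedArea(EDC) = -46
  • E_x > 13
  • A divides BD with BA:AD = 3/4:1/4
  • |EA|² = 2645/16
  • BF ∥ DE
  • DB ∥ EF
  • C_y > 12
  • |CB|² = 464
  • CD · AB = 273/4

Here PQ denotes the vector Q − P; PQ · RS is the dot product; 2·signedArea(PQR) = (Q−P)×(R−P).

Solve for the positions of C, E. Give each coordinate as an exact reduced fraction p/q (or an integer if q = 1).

C = (11, 13)
E = (14, 9)

1. C_x = 11  [line 21/4·x + 9/2·y + -465/4 = 0 ∩ |CB|² = 464]
2. C_y = 13  [line 21/4·x + 9/2·y + -465/4 = 0 ∩ |CB|² = 464]
   → C = (11, 13)
3. E_x = 14  [DB ∥ EF ∩ BF ∥ DE]
4. E_y = 9  [DB ∥ EF ∩ BF ∥ DE]
   → E = (14, 9)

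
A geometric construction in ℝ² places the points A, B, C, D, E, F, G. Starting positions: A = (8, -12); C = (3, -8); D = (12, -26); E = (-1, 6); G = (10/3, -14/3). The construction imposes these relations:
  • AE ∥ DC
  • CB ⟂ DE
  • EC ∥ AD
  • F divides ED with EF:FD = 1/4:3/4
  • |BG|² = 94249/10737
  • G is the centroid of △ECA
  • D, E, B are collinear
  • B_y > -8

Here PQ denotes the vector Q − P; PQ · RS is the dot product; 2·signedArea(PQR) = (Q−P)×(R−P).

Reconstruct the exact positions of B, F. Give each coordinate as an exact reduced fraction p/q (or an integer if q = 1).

1. B_x = 5307/1193  [D, E, B are collinear ∩ CB ⟂ DE]
2. B_y = -8842/1193  [D, E, B are collinear ∩ CB ⟂ DE]
   → B = (5307/1193, -8842/1193)
3. F_x = 9/4  [F divides ED with EF:FD = 1/4:3/4]
4. F_y = -2  [F divides ED with EF:FD = 1/4:3/4]
   → F = (9/4, -2)

B = (5307/1193, -8842/1193)
F = (9/4, -2)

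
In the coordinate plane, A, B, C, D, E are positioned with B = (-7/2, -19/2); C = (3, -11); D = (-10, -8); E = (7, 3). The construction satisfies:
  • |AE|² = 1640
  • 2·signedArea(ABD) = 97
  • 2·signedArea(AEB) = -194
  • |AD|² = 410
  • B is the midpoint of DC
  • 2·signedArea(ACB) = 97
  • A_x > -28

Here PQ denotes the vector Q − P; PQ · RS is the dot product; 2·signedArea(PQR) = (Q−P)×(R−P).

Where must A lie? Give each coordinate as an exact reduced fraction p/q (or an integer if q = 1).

A = (-27, -19)

1. A_x = -27  [2·signedArea(ABD) = 97 ∩ 2·signedArea(AEB) = -194]
2. A_y = -19  [2·signedArea(ABD) = 97 ∩ 2·signedArea(AEB) = -194]
   → A = (-27, -19)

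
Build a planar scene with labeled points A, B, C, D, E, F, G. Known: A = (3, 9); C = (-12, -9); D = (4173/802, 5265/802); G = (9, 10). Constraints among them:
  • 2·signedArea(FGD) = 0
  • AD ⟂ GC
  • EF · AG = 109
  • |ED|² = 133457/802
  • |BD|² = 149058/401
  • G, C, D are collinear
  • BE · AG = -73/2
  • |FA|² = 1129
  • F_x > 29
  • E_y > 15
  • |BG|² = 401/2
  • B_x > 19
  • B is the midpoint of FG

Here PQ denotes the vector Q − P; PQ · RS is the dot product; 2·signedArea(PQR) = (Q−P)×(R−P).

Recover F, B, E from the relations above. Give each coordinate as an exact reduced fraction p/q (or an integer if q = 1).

1. F_x = 30  [line 2755/802·x + -3045/802·y + 5655/802 = 0 ∩ |FA|² = 1129]
2. F_y = 29  [line 2755/802·x + -3045/802·y + 5655/802 = 0 ∩ |FA|² = 1129]
   → F = (30, 29)
3. B_x = 39/2  [B is the midpoint of FG]
4. B_y = 39/2  [B is the midpoint of FG]
   → B = (39/2, 39/2)
5. E_x = 14  [line -6·x + -1·y + 100 = 0 ∩ |ED|² = 133457/802]
6. E_y = 16  [line -6·x + -1·y + 100 = 0 ∩ |ED|² = 133457/802]
   → E = (14, 16)

B = (39/2, 39/2)
E = (14, 16)
F = (30, 29)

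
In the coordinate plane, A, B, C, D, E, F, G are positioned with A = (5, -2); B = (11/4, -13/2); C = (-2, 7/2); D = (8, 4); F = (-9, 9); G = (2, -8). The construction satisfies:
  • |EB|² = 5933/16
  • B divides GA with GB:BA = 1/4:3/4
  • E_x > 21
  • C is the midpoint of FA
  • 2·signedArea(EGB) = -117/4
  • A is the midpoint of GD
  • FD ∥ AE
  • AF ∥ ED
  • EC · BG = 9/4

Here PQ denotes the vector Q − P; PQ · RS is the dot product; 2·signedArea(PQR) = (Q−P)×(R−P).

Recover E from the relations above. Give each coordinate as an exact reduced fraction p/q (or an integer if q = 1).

E = (22, -7)

1. E_x = 22  [AF ∥ ED ∩ FD ∥ AE]
2. E_y = -7  [AF ∥ ED ∩ FD ∥ AE]
   → E = (22, -7)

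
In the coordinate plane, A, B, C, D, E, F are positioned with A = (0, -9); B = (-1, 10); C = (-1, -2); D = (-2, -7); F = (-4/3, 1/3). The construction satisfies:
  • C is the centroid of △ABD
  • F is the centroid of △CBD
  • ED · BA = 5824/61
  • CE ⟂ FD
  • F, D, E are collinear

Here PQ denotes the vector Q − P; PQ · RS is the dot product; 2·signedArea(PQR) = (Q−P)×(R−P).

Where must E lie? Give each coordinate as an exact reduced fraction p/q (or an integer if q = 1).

1. E_x = -94/61  [F, D, E are collinear ∩ CE ⟂ FD]
2. E_y = -119/61  [F, D, E are collinear ∩ CE ⟂ FD]
   → E = (-94/61, -119/61)

E = (-94/61, -119/61)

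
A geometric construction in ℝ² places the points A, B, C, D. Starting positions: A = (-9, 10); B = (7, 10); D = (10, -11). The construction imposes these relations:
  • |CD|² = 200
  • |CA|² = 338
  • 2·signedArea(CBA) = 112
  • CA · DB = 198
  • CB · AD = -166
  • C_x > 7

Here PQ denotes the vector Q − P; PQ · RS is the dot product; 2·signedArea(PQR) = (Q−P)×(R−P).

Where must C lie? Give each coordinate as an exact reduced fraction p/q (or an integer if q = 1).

C = (8, 3)

1. C_x = 8  [CA · DB = 198 ∩ 2·signedArea(CBA) = 112]
2. C_y = 3  [CA · DB = 198 ∩ 2·signedArea(CBA) = 112]
   → C = (8, 3)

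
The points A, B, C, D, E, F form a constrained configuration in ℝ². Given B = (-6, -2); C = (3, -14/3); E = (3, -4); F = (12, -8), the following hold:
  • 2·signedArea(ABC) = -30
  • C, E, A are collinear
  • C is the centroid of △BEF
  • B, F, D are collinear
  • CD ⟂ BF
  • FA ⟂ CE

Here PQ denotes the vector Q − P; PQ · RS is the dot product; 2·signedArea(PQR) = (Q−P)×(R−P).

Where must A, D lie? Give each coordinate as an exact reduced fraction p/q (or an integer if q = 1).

A = (3, -8)
D = (29/10, -149/30)

1. A_x = 3  [C, E, A are collinear ∩ FA ⟂ CE]
2. A_y = -8  [C, E, A are collinear ∩ FA ⟂ CE]
   → A = (3, -8)
3. D_x = 29/10  [B, F, D are collinear ∩ CD ⟂ BF]
4. D_y = -149/30  [B, F, D are collinear ∩ CD ⟂ BF]
   → D = (29/10, -149/30)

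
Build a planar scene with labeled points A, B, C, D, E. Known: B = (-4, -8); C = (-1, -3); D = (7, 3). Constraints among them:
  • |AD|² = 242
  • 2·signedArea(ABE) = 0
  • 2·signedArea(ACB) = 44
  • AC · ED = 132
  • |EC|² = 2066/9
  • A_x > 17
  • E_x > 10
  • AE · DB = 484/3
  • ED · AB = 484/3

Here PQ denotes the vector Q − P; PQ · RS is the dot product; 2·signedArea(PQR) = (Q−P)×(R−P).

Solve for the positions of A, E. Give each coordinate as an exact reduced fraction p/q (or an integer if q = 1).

1. A_x = 18  [line 5·x + -3·y + -48 = 0 ∩ |AD|² = 242]
2. A_y = 14  [line 5·x + -3·y + -48 = 0 ∩ |AD|² = 242]
   → A = (18, 14)
3. E_x = 32/3  [2·signedArea(ABE) = 0 ∩ ED · AB = 484/3]
4. E_y = 20/3  [2·signedArea(ABE) = 0 ∩ ED · AB = 484/3]
   → E = (32/3, 20/3)

A = (18, 14)
E = (32/3, 20/3)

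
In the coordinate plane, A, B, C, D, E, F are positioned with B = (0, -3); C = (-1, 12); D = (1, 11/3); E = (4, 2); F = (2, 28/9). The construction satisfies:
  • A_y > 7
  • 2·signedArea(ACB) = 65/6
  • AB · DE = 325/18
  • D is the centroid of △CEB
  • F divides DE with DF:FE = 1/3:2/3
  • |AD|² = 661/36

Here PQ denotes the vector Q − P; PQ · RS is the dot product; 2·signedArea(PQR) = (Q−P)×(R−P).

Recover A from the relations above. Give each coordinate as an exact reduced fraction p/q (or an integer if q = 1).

A = (0, 47/6)

1. A_x = 0  [2·signedArea(ACB) = 65/6 ∩ AB · DE = 325/18]
2. A_y = 47/6  [2·signedArea(ACB) = 65/6 ∩ AB · DE = 325/18]
   → A = (0, 47/6)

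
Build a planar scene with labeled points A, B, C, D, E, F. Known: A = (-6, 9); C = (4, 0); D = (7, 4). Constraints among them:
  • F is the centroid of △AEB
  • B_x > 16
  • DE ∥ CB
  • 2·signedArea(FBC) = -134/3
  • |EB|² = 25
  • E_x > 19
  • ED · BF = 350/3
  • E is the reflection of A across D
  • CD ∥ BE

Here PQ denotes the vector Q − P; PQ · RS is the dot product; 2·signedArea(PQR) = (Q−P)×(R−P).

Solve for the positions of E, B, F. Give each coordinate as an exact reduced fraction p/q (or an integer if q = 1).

1. E_x = 20  [E is the reflection of A across D]
2. E_y = -1  [E is the reflection of A across D]
   → E = (20, -1)
3. B_x = 17  [CD ∥ BE ∩ DE ∥ CB]
4. B_y = -5  [CD ∥ BE ∩ DE ∥ CB]
   → B = (17, -5)
5. F_x = 31/3  [F is the centroid of △AEB]
6. F_y = 1  [F is the centroid of △AEB]
   → F = (31/3, 1)

B = (17, -5)
E = (20, -1)
F = (31/3, 1)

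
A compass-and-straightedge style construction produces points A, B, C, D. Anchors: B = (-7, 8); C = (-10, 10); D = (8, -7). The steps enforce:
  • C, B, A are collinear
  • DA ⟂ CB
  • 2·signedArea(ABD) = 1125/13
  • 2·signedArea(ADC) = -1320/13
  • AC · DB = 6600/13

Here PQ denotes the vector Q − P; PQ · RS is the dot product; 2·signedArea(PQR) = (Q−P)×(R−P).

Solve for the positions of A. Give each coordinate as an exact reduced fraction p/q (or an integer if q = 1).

A = (134/13, -46/13)

1. A_x = 134/13  [C, B, A are collinear ∩ DA ⟂ CB]
2. A_y = -46/13  [C, B, A are collinear ∩ DA ⟂ CB]
   → A = (134/13, -46/13)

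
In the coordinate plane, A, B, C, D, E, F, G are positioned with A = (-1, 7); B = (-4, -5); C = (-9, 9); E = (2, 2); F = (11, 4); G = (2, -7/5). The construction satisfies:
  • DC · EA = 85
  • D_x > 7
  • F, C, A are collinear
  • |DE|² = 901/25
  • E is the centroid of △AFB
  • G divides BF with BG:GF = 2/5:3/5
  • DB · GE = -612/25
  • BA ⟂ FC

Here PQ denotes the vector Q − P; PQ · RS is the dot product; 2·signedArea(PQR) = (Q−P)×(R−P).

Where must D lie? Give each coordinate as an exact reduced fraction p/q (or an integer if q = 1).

1. D_x = 8  [DC · EA = 85 ∩ DB · GE = -612/25]
2. D_y = 11/5  [DC · EA = 85 ∩ DB · GE = -612/25]
   → D = (8, 11/5)

D = (8, 11/5)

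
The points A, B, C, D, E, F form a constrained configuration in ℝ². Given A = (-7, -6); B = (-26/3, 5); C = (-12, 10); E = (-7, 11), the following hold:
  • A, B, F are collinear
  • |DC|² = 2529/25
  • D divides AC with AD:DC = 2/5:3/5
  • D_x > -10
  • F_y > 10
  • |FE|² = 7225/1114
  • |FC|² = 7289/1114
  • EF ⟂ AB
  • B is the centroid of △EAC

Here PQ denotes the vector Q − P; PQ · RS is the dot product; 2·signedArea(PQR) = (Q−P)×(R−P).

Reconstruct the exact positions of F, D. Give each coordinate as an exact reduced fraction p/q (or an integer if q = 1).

D = (-9, 2/5)
F = (-10603/1114, 11829/1114)

1. F_x = -10603/1114  [A, B, F are collinear ∩ EF ⟂ AB]
2. F_y = 11829/1114  [A, B, F are collinear ∩ EF ⟂ AB]
   → F = (-10603/1114, 11829/1114)
3. D_x = -9  [D divides AC with AD:DC = 2/5:3/5]
4. D_y = 2/5  [D divides AC with AD:DC = 2/5:3/5]
   → D = (-9, 2/5)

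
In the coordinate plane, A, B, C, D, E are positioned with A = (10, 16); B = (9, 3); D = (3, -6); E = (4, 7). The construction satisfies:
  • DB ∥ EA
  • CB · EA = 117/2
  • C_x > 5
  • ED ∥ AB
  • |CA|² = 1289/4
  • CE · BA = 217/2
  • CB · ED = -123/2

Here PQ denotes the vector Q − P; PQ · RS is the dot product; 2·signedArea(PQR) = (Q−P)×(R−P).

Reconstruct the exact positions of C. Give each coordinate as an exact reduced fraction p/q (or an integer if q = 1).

1. C_x = 6  [CB · ED = -123/2 ∩ CB · EA = 117/2]
2. C_y = -3/2  [CB · ED = -123/2 ∩ CB · EA = 117/2]
   → C = (6, -3/2)

C = (6, -3/2)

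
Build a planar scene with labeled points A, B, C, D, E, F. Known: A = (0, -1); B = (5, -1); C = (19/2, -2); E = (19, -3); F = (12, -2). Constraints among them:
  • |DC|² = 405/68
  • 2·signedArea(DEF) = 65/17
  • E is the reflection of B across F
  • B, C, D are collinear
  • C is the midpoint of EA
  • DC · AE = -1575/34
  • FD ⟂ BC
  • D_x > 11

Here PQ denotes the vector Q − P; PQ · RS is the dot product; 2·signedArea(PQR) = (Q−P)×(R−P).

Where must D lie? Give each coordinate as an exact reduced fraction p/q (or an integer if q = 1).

1. D_x = 202/17  [B, C, D are collinear ∩ FD ⟂ BC]
2. D_y = -43/17  [B, C, D are collinear ∩ FD ⟂ BC]
   → D = (202/17, -43/17)

D = (202/17, -43/17)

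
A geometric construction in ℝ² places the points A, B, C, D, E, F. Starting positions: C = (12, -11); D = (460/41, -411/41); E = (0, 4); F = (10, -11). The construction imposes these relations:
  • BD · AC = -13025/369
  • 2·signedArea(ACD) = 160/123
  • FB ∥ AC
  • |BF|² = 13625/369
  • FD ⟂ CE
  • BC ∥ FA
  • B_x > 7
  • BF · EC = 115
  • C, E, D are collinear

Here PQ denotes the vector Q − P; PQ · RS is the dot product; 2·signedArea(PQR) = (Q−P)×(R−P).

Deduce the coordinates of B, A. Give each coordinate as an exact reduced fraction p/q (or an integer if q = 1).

A = (612/41, -2008/123)
B = (290/41, -698/123)

1. B_x = 290/41  [line -12·x + 15·y + 170 = 0 ∩ |BF|² = 13625/369]
2. B_y = -698/123  [line -12·x + 15·y + 170 = 0 ∩ |BF|² = 13625/369]
   → B = (290/41, -698/123)
3. A_x = 612/41  [FB ∥ AC ∩ BC ∥ FA]
4. A_y = -2008/123  [FB ∥ AC ∩ BC ∥ FA]
   → A = (612/41, -2008/123)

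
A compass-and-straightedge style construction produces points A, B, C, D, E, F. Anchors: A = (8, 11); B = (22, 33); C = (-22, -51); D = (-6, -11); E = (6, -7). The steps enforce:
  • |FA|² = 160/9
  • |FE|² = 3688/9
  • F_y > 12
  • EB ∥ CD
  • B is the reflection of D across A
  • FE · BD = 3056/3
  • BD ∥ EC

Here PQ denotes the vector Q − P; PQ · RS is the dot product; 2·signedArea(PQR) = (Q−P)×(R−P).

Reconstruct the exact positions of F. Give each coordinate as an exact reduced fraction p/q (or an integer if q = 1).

1. F_x = 12  [line 28·x + 44·y + -2636/3 = 0 ∩ |FE|² = 3688/9]
2. F_y = 37/3  [line 28·x + 44·y + -2636/3 = 0 ∩ |FE|² = 3688/9]
   → F = (12, 37/3)

F = (12, 37/3)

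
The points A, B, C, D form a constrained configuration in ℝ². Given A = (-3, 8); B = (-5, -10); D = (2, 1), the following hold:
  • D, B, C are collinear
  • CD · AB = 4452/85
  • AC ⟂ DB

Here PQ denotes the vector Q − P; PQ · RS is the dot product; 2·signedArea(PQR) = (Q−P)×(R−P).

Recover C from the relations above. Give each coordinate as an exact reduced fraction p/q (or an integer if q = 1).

C = (317/85, 316/85)

1. C_x = 317/85  [D, B, C are collinear ∩ AC ⟂ DB]
2. C_y = 316/85  [D, B, C are collinear ∩ AC ⟂ DB]
   → C = (317/85, 316/85)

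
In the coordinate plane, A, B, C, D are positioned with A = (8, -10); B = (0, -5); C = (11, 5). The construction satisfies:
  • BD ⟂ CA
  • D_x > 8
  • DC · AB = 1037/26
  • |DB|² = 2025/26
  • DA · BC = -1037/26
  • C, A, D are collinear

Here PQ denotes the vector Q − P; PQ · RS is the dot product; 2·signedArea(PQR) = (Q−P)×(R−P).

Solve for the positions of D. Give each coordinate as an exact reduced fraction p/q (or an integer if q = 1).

1. D_x = 225/26  [C, A, D are collinear ∩ BD ⟂ CA]
2. D_y = -175/26  [C, A, D are collinear ∩ BD ⟂ CA]
   → D = (225/26, -175/26)

D = (225/26, -175/26)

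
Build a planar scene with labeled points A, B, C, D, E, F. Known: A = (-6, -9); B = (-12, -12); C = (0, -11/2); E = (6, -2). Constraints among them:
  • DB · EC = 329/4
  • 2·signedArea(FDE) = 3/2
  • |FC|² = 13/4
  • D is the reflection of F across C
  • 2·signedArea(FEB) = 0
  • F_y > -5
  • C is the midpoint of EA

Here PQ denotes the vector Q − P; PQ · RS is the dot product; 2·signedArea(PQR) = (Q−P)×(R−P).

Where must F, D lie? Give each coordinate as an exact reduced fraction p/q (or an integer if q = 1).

D = (-3/2, -13/2)
F = (3/2, -9/2)

1. F_x = 3/2  [line 10·x + -18·y + -96 = 0 ∩ |FC|² = 13/4]
2. F_y = -9/2  [line 10·x + -18·y + -96 = 0 ∩ |FC|² = 13/4]
   → F = (3/2, -9/2)
3. D_x = -3/2  [D is the reflection of F across C]
4. D_y = -13/2  [D is the reflection of F across C]
   → D = (-3/2, -13/2)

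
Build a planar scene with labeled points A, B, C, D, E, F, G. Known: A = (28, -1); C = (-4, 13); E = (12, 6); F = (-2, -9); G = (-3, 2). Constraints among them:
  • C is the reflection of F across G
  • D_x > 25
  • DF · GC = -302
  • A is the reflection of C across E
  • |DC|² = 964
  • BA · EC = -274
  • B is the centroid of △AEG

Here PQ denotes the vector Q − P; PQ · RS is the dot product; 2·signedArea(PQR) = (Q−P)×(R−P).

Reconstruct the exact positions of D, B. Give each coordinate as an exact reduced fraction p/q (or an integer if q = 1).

B = (37/3, 7/3)
D = (26, 21)

1. D_x = 26  [line 1·x + -11·y + 205 = 0 ∩ |DC|² = 964]
2. D_y = 21  [line 1·x + -11·y + 205 = 0 ∩ |DC|² = 964]
   → D = (26, 21)
3. B_x = 37/3  [B is the centroid of △AEG]
4. B_y = 7/3  [B is the centroid of △AEG]
   → B = (37/3, 7/3)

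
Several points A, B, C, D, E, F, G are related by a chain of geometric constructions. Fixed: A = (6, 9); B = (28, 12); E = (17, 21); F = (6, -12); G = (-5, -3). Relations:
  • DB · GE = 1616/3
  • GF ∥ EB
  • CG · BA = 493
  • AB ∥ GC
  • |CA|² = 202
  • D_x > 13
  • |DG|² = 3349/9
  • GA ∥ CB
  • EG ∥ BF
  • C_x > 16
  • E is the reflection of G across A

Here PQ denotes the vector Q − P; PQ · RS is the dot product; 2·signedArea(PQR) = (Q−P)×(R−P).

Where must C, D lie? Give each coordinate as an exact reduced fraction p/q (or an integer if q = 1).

1. C_x = 17  [GA ∥ CB ∩ AB ∥ GC]
2. C_y = 0  [GA ∥ CB ∩ AB ∥ GC]
   → C = (17, 0)
3. D_x = 40/3  [line -22·x + -24·y + 1096/3 = 0 ∩ |DG|² = 3349/9]
4. D_y = 3  [line -22·x + -24·y + 1096/3 = 0 ∩ |DG|² = 3349/9]
   → D = (40/3, 3)

C = (17, 0)
D = (40/3, 3)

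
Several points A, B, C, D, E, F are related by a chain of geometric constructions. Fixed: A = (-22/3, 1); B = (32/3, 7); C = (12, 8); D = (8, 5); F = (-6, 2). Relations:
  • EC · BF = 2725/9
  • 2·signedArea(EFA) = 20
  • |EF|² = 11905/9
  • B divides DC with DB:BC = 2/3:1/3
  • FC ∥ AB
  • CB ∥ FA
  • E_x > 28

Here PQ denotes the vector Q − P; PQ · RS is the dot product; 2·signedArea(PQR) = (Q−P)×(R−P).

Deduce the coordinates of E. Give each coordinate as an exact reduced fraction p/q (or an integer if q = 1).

1. E_x = 86/3  [2·signedArea(EFA) = 20 ∩ EC · BF = 2725/9]
2. E_y = 13  [2·signedArea(EFA) = 20 ∩ EC · BF = 2725/9]
   → E = (86/3, 13)

E = (86/3, 13)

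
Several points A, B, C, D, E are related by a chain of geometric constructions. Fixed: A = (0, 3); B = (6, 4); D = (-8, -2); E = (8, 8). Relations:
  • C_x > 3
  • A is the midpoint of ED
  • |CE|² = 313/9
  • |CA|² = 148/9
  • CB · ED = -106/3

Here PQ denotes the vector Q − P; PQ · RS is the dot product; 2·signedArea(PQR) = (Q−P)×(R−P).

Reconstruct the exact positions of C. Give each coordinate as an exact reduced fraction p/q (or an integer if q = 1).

C = (4, 11/3)

1. C_x = 4  [line 16·x + 10·y + -302/3 = 0 ∩ |CE|² = 313/9]
2. C_y = 11/3  [line 16·x + 10·y + -302/3 = 0 ∩ |CE|² = 313/9]
   → C = (4, 11/3)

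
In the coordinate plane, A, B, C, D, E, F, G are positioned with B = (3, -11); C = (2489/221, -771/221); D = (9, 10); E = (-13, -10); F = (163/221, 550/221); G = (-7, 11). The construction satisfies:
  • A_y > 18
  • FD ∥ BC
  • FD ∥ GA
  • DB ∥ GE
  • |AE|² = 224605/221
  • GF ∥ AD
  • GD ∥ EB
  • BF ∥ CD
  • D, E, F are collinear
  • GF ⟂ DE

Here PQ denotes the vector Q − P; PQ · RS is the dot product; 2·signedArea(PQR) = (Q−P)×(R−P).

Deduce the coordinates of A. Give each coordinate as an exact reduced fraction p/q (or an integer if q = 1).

1. A_x = 279/221  [GF ∥ AD ∩ FD ∥ GA]
2. A_y = 4091/221  [GF ∥ AD ∩ FD ∥ GA]
   → A = (279/221, 4091/221)

A = (279/221, 4091/221)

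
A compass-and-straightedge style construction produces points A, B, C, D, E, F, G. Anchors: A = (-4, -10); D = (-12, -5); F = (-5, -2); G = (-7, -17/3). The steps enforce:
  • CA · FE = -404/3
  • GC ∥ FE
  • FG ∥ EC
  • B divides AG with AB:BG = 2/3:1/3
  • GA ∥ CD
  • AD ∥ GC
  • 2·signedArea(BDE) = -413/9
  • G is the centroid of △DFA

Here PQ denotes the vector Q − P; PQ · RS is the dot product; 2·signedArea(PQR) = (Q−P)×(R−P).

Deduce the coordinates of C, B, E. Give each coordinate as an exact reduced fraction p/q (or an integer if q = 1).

B = (-6, -64/9)
C = (-15, -2/3)
E = (-13, 3)

1. C_x = -15  [GA ∥ CD ∩ AD ∥ GC]
2. C_y = -2/3  [GA ∥ CD ∩ AD ∥ GC]
   → C = (-15, -2/3)
3. B_x = -6  [B divides AG with AB:BG = 2/3:1/3]
4. B_y = -64/9  [B divides AG with AB:BG = 2/3:1/3]
   → B = (-6, -64/9)
5. E_x = -13  [FG ∥ EC ∩ GC ∥ FE]
6. E_y = 3  [FG ∥ EC ∩ GC ∥ FE]
   → E = (-13, 3)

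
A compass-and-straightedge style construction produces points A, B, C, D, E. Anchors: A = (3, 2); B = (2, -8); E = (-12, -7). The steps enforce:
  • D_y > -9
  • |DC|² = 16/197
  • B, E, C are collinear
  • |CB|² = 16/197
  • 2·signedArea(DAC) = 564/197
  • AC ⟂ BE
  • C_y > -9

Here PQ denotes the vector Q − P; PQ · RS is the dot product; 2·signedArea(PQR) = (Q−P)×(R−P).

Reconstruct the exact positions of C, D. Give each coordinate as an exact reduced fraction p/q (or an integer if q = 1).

C = (450/197, -1580/197)
D = (506/197, -1584/197)

1. C_x = 450/197  [B, E, C are collinear ∩ AC ⟂ BE]
2. C_y = -1580/197  [B, E, C are collinear ∩ AC ⟂ BE]
   → C = (450/197, -1580/197)
3. D_x = 506/197  [line 1974/197·x + -141/197·y + -6204/197 = 0 ∩ |DC|² = 16/197]
4. D_y = -1584/197  [line 1974/197·x + -141/197·y + -6204/197 = 0 ∩ |DC|² = 16/197]
   → D = (506/197, -1584/197)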